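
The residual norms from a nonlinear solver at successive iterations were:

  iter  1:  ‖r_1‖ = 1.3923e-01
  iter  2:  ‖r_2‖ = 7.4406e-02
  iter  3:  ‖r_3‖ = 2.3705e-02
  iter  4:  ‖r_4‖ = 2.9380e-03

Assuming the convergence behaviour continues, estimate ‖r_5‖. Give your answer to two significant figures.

First estimate the order: p ≈ ln(‖r_4‖/‖r_3‖) / ln(‖r_3‖/‖r_2‖) = ln(2.9380e-03/2.3705e-02)/ln(2.3705e-02/7.4406e-02) = ln(0.12394)/ln(0.31859) ≈ 1.8254.
Then ‖r_5‖ ≈ ‖r_4‖·(‖r_4‖/‖r_3‖)^p = 2.9380e-03·(0.12394)^1.8254 = 2.9380e-03·0.0221181 ≈ 6.498e-05.

6.5e-5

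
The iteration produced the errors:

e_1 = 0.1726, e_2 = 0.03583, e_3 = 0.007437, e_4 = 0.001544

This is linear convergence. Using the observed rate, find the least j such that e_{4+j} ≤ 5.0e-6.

4

Rate ρ ≈ e_4/e_3 = 0.001544/0.007437 = 0.2076.
After j more steps, e_{4+j} ≈ 0.001544·ρ^j; need ρ^j ≤ 5.0e-6/0.001544 = 0.00323834.
j ≥ ln(0.00323834)/ln(0.2076) = -5.7327/-1.57214 = 3.646.
So 4 more iterations are needed.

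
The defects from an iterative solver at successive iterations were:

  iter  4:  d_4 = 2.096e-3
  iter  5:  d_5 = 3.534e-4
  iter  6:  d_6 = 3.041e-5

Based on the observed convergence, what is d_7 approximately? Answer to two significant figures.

1.0e-6

First estimate the order: p ≈ ln(d_6/d_5) / ln(d_5/d_4) = ln(3.041e-5/3.534e-4)/ln(3.534e-4/2.096e-3) = ln(0.0860498)/ln(0.168607) ≈ 1.3779.
Then d_7 ≈ d_6·(d_6/d_5)^p = 3.041e-5·(0.0860498)^1.3779 = 3.041e-5·0.0340559 ≈ 1.036e-06.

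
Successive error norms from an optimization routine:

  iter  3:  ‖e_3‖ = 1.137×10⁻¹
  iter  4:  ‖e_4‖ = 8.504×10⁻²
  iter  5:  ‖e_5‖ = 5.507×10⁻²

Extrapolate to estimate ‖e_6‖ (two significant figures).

2.9e-2

First estimate the order: p ≈ ln(‖e_5‖/‖e_4‖) / ln(‖e_4‖/‖e_3‖) = ln(5.507×10⁻²/8.504×10⁻²)/ln(8.504×10⁻²/1.137×10⁻¹) = ln(0.647578)/ln(0.747933) ≈ 1.4961.
Then ‖e_6‖ ≈ ‖e_5‖·(‖e_5‖/‖e_4‖)^p = 5.507×10⁻²·(0.647578)^1.4961 = 5.507×10⁻²·0.522004 ≈ 0.02875.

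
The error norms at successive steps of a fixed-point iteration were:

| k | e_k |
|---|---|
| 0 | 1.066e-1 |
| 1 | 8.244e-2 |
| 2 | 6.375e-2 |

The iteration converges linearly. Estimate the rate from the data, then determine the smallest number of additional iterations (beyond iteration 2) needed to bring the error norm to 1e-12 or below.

Rate ρ ≈ e_2/e_1 = 6.375e-2/8.244e-2 = 0.7733.
After j more steps, e_{2+j} ≈ 6.375e-2·ρ^j; need ρ^j ≤ 1e-12/6.375e-2 = 1.56863e-11.
j ≥ ln(1.56863e-11)/ln(0.7733) = -24.8782/-0.25709 = 96.768.
So 97 more iterations are needed.

97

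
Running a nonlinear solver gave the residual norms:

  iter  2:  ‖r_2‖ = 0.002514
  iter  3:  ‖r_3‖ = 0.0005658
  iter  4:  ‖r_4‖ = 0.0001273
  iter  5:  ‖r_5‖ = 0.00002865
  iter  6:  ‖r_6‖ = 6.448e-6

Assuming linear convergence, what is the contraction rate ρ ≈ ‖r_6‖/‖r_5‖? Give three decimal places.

0.225

ρ ≈ ‖r_6‖/‖r_5‖ = 6.448e-6/0.00002865 = 0.22506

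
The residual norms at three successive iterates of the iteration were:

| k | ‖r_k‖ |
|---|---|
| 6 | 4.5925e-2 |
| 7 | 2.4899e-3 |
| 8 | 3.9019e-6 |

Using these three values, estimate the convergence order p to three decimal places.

2.216

p ≈ ln(‖r_8‖/‖r_7‖) / ln(‖r_7‖/‖r_6‖)
  = ln(3.9019e-6/2.4899e-3) / ln(2.4899e-3/4.5925e-2)
  = ln(0.00156709) / ln(0.0542167)
  = -6.458535 / -2.914766 ≈ 2.215799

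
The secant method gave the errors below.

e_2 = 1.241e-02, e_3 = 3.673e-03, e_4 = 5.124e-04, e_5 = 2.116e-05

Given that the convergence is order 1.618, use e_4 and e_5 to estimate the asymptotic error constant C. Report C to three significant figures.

C ≈ e_5 / e_4^1.618
  = 2.116e-05 / (5.124e-04)^1.618
  = 2.116e-05 / 4.74403e-06 ≈ 4.4603

4.46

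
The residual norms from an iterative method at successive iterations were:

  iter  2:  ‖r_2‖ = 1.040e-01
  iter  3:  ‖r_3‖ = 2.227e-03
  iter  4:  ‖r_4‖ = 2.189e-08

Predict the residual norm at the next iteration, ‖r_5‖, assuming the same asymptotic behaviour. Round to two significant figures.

2.1e-23

First estimate the order: p ≈ ln(‖r_4‖/‖r_3‖) / ln(‖r_3‖/‖r_2‖) = ln(2.189e-08/2.227e-03)/ln(2.227e-03/1.040e-01) = ln(9.82937e-06)/ln(0.0214135) ≈ 2.9997.
Then ‖r_5‖ ≈ ‖r_4‖·(‖r_4‖/‖r_3‖)^p = 2.189e-08·(9.82937e-06)^2.9997 = 2.189e-08·9.5297e-16 ≈ 2.086e-23.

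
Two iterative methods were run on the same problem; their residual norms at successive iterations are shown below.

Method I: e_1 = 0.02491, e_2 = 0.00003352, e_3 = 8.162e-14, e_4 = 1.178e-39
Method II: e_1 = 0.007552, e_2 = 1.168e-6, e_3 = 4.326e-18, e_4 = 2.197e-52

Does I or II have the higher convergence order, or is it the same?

same

Method I: p ≈ ln(1.178e-39/8.162e-14)/ln(8.162e-14/0.00003352) ≈ 3.00.
Method II: p ≈ ln(2.197e-52/4.326e-18)/ln(4.326e-18/1.168e-6) ≈ 3.00.
Both orders ≈ 3.0 — effectively the same.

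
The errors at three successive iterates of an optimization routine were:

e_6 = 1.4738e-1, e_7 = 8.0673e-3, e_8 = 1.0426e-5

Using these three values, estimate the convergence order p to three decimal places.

p ≈ ln(e_8/e_7) / ln(e_7/e_6)
  = ln(1.0426e-5/8.0673e-3) / ln(8.0673e-3/1.4738e-1)
  = ln(0.00129238) / ln(0.0547381)
  = -6.651270 / -2.905195 ≈ 2.289440

2.289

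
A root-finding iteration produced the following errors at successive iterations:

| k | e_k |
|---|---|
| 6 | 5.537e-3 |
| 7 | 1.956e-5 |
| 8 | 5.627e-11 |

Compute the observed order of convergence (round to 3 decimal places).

2.260

p ≈ ln(e_8/e_7) / ln(e_7/e_6)
  = ln(5.627e-11/1.956e-5) / ln(1.956e-5/5.537e-3)
  = ln(2.87679e-06) / ln(0.0035326)
  = -12.758835 / -5.645721 ≈ 2.259912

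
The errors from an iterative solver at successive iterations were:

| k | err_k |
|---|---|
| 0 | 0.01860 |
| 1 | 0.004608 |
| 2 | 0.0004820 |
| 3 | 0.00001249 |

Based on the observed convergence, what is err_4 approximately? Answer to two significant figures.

3.4e-8

First estimate the order: p ≈ ln(err_3/err_2) / ln(err_2/err_1) = ln(0.00001249/0.0004820)/ln(0.0004820/0.004608) = ln(0.0259129)/ln(0.104601) ≈ 1.6181.
Then err_4 ≈ err_3·(err_3/err_2)^p = 0.00001249·(0.0259129)^1.6181 = 0.00001249·0.00270963 ≈ 3.384e-08.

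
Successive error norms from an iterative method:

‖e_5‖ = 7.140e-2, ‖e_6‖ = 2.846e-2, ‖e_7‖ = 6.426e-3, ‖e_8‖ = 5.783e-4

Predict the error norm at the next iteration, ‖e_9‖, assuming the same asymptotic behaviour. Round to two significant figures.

First estimate the order: p ≈ ln(‖e_8‖/‖e_7‖) / ln(‖e_7‖/‖e_6‖) = ln(5.783e-4/6.426e-3)/ln(6.426e-3/2.846e-2) = ln(0.0899938)/ln(0.225791) ≈ 1.6181.
Then ‖e_9‖ ≈ ‖e_8‖·(‖e_8‖/‖e_7‖)^p = 5.783e-4·(0.0899938)^1.6181 = 5.783e-4·0.0203147 ≈ 1.175e-05.

1.2e-5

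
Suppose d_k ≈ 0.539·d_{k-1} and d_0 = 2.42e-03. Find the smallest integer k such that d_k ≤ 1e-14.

After k steps, d_k ≈ 2.42e-03·0.539^k.
Need 0.539^k ≤ 1e-14/2.42e-03 = 4.13223e-12.
k ≥ ln(4.13223e-12)/ln(0.539) = -26.2122/-0.61804 = 42.412.
Smallest integer k = 43.

43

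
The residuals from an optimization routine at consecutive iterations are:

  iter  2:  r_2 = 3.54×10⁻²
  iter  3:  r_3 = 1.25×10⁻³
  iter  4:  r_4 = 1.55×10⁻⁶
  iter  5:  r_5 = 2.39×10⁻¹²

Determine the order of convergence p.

2

Consecutive ratios: r_5/r_4 = 2.39×10⁻¹²/1.55×10⁻⁶ = 1.54194e-06, r_4/r_3 = 1.55×10⁻⁶/1.25×10⁻³ = 0.00124.
p ≈ ln(1.54194e-06)/ln(0.00124) = -13.3825/-6.6926 ≈ 2.00.
So the convergence is quadratic (order 2).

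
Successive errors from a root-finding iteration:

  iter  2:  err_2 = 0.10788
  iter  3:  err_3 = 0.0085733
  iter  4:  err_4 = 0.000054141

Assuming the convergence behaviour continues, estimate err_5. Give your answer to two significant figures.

First estimate the order: p ≈ ln(err_4/err_3) / ln(err_3/err_2) = ln(0.000054141/0.0085733)/ln(0.0085733/0.10788) = ln(0.00631507)/ln(0.0794707) ≈ 2.0000.
Then err_5 ≈ err_4·(err_4/err_3)^p = 0.000054141·(0.00631507)^2.0000 = 0.000054141·3.98801e-05 ≈ 2.159e-09.

2.2e-9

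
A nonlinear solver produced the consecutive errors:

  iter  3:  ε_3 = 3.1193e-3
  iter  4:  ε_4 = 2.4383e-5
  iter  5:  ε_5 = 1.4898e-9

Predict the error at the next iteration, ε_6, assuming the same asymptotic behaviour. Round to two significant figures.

5.6e-18

First estimate the order: p ≈ ln(ε_5/ε_4) / ln(ε_4/ε_3) = ln(1.4898e-9/2.4383e-5)/ln(2.4383e-5/3.1193e-3) = ln(6.10999e-05)/ln(0.00781682) ≈ 2.0000.
Then ε_6 ≈ ε_5·(ε_5/ε_4)^p = 1.4898e-9·(6.10999e-05)^2.0000 = 1.4898e-9·3.7332e-09 ≈ 5.562e-18.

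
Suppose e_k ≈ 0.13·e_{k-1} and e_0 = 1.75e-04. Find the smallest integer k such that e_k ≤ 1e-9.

After k steps, e_k ≈ 1.75e-04·0.13^k.
Need 0.13^k ≤ 1e-9/1.75e-04 = 5.71429e-06.
k ≥ ln(5.71429e-06)/ln(0.13) = -12.0725/-2.04022 = 5.917.
Smallest integer k = 6.

6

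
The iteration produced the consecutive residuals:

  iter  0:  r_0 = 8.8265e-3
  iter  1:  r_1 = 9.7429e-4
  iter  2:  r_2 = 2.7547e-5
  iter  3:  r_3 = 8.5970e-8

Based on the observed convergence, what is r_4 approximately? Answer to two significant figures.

7.6e-12

First estimate the order: p ≈ ln(r_3/r_2) / ln(r_2/r_1) = ln(8.5970e-8/2.7547e-5)/ln(2.7547e-5/9.7429e-4) = ln(0.00312085)/ln(0.0282739) ≈ 1.6180.
Then r_4 ≈ r_3·(r_3/r_2)^p = 8.5970e-8·(0.00312085)^1.6180 = 8.5970e-8·8.82538e-05 ≈ 7.587e-12.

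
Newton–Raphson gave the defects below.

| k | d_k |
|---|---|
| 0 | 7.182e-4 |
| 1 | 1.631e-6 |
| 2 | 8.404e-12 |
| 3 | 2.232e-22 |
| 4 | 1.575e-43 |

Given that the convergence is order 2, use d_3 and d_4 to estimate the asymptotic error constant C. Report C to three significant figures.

3.16

C ≈ d_4 / d_3^2
  = 1.575e-43 / (2.232e-22)^2
  = 1.575e-43 / 4.98182e-44 ≈ 3.1615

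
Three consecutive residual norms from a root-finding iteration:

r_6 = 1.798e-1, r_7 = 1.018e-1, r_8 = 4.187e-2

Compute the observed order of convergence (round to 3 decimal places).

p ≈ ln(r_8/r_7) / ln(r_7/r_6)
  = ln(4.187e-2/1.018e-1) / ln(1.018e-1/1.798e-1)
  = ln(0.411297) / ln(0.566185)
  = -0.888440 / -0.568834 ≈ 1.561862

1.562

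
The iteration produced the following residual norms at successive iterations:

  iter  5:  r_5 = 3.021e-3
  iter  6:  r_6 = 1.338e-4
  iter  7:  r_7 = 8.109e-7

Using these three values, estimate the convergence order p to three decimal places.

p ≈ ln(r_7/r_6) / ln(r_6/r_5)
  = ln(8.109e-7/1.338e-4) / ln(1.338e-4/3.021e-3)
  = ln(0.00606054) / ln(0.04429)
  = -5.105956 / -3.116996 ≈ 1.638102

1.638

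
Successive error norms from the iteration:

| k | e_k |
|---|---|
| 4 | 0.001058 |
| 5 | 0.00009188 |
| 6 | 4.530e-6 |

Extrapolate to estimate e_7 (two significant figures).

1.1e-7

First estimate the order: p ≈ ln(e_6/e_5) / ln(e_5/e_4) = ln(4.530e-6/0.00009188)/ln(0.00009188/0.001058) = ln(0.0493034)/ln(0.0868431) ≈ 1.2317.
Then e_7 ≈ e_6·(e_6/e_5)^p = 4.530e-6·(0.0493034)^1.2317 = 4.530e-6·0.024548 ≈ 1.112e-07.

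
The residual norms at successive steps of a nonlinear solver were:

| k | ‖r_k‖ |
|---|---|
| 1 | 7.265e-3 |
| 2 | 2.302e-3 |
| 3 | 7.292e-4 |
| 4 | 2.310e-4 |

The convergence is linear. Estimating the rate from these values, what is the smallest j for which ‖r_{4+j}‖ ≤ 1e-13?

Rate ρ ≈ ‖r_4‖/‖r_3‖ = 2.310e-4/7.292e-4 = 0.3168.
After j more steps, ‖r_{4+j}‖ ≈ 2.310e-4·ρ^j; need ρ^j ≤ 1e-13/2.310e-4 = 4.329e-10.
j ≥ ln(4.329e-10)/ln(0.3168) = -21.5605/-1.14948 = 18.757.
So 19 more iterations are needed.

19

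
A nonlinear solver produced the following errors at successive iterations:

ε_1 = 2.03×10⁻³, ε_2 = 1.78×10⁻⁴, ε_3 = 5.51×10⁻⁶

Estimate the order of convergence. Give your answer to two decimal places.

p ≈ ln(ε_3/ε_2) / ln(ε_2/ε_1)
  = ln(5.51×10⁻⁶/1.78×10⁻⁴) / ln(1.78×10⁻⁴/2.03×10⁻³)
  = ln(0.0309551) / ln(0.0876847)
  = -3.47522 / -2.43401 ≈ 1.42778

1.43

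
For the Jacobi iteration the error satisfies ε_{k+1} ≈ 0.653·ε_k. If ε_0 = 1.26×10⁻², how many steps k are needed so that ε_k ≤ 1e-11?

50

After k steps, ε_k ≈ 1.26×10⁻²·0.653^k.
Need 0.653^k ≤ 1e-11/1.26×10⁻² = 7.93651e-10.
k ≥ ln(7.93651e-10)/ln(0.653) = -20.9544/-0.42618 = 49.168.
Smallest integer k = 50.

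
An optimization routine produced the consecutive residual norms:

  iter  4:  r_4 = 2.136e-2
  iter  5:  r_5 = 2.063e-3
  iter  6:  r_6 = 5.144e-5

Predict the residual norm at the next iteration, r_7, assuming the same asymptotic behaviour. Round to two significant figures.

1.5e-7

First estimate the order: p ≈ ln(r_6/r_5) / ln(r_5/r_4) = ln(5.144e-5/2.063e-3)/ln(2.063e-3/2.136e-2) = ln(0.0249346)/ln(0.0965824) ≈ 1.5793.
Then r_7 ≈ r_6·(r_6/r_5)^p = 5.144e-5·(0.0249346)^1.5793 = 5.144e-5·0.00293812 ≈ 1.511e-07.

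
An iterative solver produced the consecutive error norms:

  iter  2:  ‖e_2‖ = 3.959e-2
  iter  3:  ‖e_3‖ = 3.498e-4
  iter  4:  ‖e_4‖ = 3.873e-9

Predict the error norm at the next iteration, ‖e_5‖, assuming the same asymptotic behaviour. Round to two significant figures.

4.3e-21

First estimate the order: p ≈ ln(‖e_4‖/‖e_3‖) / ln(‖e_3‖/‖e_2‖) = ln(3.873e-9/3.498e-4)/ln(3.498e-4/3.959e-2) = ln(1.1072e-05)/ln(0.00883556) ≈ 2.4130.
Then ‖e_5‖ ≈ ‖e_4‖·(‖e_4‖/‖e_3‖)^p = 3.873e-9·(1.1072e-05)^2.4130 = 3.873e-9·1.10082e-12 ≈ 4.263e-21.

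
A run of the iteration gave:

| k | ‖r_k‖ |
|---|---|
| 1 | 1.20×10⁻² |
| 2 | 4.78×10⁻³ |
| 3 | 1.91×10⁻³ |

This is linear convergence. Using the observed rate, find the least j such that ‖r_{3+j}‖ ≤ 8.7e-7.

9

Rate ρ ≈ ‖r_3‖/‖r_2‖ = 1.91×10⁻³/4.78×10⁻³ = 0.3996.
After j more steps, ‖r_{3+j}‖ ≈ 1.91×10⁻³·ρ^j; need ρ^j ≤ 8.7e-7/1.91×10⁻³ = 0.000455497.
j ≥ ln(0.000455497)/ln(0.3996) = -7.6941/-0.91729 = 8.388.
So 9 more iterations are needed.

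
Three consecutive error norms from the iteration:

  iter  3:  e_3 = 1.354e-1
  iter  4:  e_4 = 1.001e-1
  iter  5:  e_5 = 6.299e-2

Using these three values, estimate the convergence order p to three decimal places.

p ≈ ln(e_5/e_4) / ln(e_4/e_3)
  = ln(6.299e-2/1.001e-1) / ln(1.001e-1/1.354e-1)
  = ln(0.629271) / ln(0.739291)
  = -0.463193 / -0.302064 ≈ 1.533427

1.533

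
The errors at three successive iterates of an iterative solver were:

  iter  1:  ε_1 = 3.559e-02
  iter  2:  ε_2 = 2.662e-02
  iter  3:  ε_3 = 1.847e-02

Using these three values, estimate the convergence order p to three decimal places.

p ≈ ln(ε_3/ε_2) / ln(ε_2/ε_1)
  = ln(1.847e-02/2.662e-02) / ln(2.662e-02/3.559e-02)
  = ln(0.693839) / ln(0.747963)
  = -0.365515 / -0.290402 ≈ 1.258652

1.259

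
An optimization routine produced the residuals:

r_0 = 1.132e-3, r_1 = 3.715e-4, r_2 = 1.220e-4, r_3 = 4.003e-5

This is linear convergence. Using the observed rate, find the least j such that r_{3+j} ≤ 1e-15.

22

Rate ρ ≈ r_3/r_2 = 4.003e-5/1.220e-4 = 0.3281.
After j more steps, r_{3+j} ≈ 4.003e-5·ρ^j; need ρ^j ≤ 1e-15/4.003e-5 = 2.49813e-11.
j ≥ ln(2.49813e-11)/ln(0.3281) = -24.4129/-1.11444 = 21.906.
So 22 more iterations are needed.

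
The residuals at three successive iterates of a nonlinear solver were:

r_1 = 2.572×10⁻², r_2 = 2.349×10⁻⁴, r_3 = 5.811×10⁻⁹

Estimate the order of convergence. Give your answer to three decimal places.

p ≈ ln(r_3/r_2) / ln(r_2/r_1)
  = ln(5.811×10⁻⁹/2.349×10⁻⁴) / ln(2.349×10⁻⁴/2.572×10⁻²)
  = ln(2.47382e-05) / ln(0.00913297)
  = -10.607162 / -4.695864 ≈ 2.258831

2.259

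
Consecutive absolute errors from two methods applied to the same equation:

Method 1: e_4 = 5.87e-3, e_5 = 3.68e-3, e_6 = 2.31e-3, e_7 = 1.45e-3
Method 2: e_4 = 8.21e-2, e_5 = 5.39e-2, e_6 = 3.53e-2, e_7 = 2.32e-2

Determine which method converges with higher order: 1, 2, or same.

Method 1: p ≈ ln(1.45e-3/2.31e-3)/ln(2.31e-3/3.68e-3) ≈ 1.00.
Method 2: p ≈ ln(2.32e-2/3.53e-2)/ln(3.53e-2/5.39e-2) ≈ 0.99.
Both orders ≈ 1.0 — effectively the same.

same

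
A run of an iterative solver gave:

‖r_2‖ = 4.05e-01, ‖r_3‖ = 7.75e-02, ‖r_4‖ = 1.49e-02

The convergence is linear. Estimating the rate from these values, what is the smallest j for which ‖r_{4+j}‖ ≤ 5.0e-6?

Rate ρ ≈ ‖r_4‖/‖r_3‖ = 1.49e-02/7.75e-02 = 0.1923.
After j more steps, ‖r_{4+j}‖ ≈ 1.49e-02·ρ^j; need ρ^j ≤ 5.0e-6/1.49e-02 = 0.00033557.
j ≥ ln(0.00033557)/ln(0.1923) = -7.9997/-1.64870 = 4.852.
So 5 more iterations are needed.

5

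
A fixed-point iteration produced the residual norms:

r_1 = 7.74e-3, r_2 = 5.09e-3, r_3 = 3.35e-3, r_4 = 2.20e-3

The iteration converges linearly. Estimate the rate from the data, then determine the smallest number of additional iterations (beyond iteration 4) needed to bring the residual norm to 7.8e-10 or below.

Rate ρ ≈ r_4/r_3 = 2.20e-3/3.35e-3 = 0.6567.
After j more steps, r_{4+j} ≈ 2.20e-3·ρ^j; need ρ^j ≤ 7.8e-10/2.20e-3 = 3.54545e-07.
j ≥ ln(3.54545e-07)/ln(0.6567) = -14.8524/-0.42053 = 35.318.
So 36 more iterations are needed.

36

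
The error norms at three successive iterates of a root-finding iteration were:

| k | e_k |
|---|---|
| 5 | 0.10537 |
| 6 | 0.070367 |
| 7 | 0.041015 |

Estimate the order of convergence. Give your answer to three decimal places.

1.337

p ≈ ln(e_7/e_6) / ln(e_6/e_5)
  = ln(0.041015/0.070367) / ln(0.070367/0.10537)
  = ln(0.582873) / ln(0.667809)
  = -0.539786 / -0.403753 ≈ 1.336921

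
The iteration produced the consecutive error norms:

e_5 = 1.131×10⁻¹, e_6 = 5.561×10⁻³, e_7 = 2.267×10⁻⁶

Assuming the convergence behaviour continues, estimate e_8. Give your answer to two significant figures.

First estimate the order: p ≈ ln(e_7/e_6) / ln(e_6/e_5) = ln(2.267×10⁻⁶/5.561×10⁻³)/ln(5.561×10⁻³/1.131×10⁻¹) = ln(0.00040766)/ln(0.0491689) ≈ 2.5909.
Then e_8 ≈ e_7·(e_7/e_6)^p = 2.267×10⁻⁶·(0.00040766)^2.5909 = 2.267×10⁻⁶·1.65052e-09 ≈ 3.742e-15.

3.7e-15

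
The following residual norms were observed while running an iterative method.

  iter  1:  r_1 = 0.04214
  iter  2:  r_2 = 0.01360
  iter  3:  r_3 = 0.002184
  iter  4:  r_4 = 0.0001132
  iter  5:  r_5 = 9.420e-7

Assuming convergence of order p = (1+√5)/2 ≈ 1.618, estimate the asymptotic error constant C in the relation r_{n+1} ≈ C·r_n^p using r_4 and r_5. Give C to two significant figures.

C ≈ r_5 / r_4^1.618
  = 9.420e-7 / (0.0001132)^1.618
  = 9.420e-7 / 4.12215e-07 ≈ 2.2852

2.3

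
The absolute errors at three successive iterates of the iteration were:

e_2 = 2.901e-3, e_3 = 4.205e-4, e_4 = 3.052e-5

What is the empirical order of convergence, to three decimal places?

p ≈ ln(e_4/e_3) / ln(e_3/e_2)
  = ln(3.052e-5/4.205e-4) / ln(4.205e-4/2.901e-3)
  = ln(0.0725803) / ln(0.14495)
  = -2.623062 / -1.931366 ≈ 1.358138

1.358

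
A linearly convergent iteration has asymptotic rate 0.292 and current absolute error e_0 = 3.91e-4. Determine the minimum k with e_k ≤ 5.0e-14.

After k steps, e_k ≈ 3.91e-4·0.292^k.
Need 0.292^k ≤ 5.0e-14/3.91e-4 = 1.27877e-10.
k ≥ ln(1.27877e-10)/ln(0.292) = -22.7800/-1.23100 = 18.505.
Smallest integer k = 19.

19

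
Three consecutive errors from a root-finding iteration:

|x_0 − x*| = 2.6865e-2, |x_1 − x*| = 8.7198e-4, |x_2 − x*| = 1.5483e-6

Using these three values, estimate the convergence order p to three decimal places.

1.848

p ≈ ln(|x_2 − x*|/|x_1 − x*|) / ln(|x_1 − x*|/|x_0 − x*|)
  = ln(1.5483e-6/8.7198e-4) / ln(8.7198e-4/2.6865e-2)
  = ln(0.00177561) / ln(0.0324578)
  = -6.333611 / -3.427814 ≈ 1.847711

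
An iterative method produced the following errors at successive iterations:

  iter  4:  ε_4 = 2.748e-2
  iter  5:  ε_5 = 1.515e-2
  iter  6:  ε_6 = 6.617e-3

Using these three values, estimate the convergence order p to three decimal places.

1.391

p ≈ ln(ε_6/ε_5) / ln(ε_5/ε_4)
  = ln(6.617e-3/1.515e-2) / ln(1.515e-2/2.748e-2)
  = ln(0.436766) / ln(0.55131)
  = -0.828358 / -0.595458 ≈ 1.391128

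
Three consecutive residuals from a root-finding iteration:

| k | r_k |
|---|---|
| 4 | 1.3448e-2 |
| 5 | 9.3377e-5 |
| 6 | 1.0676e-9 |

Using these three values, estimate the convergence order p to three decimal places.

p ≈ ln(r_6/r_5) / ln(r_5/r_4)
  = ln(1.0676e-9/9.3377e-5) / ln(9.3377e-5/1.3448e-2)
  = ln(1.14332e-05) / ln(0.00694356)
  = -11.378989 / -4.969941 ≈ 2.289562

2.290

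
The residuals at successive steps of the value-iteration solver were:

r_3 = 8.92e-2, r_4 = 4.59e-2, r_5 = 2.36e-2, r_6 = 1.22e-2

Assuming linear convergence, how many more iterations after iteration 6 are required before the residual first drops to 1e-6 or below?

15

Rate ρ ≈ r_6/r_5 = 1.22e-2/2.36e-2 = 0.5169.
After j more steps, r_{6+j} ≈ 1.22e-2·ρ^j; need ρ^j ≤ 1e-6/1.22e-2 = 8.19672e-05.
j ≥ ln(8.19672e-05)/ln(0.5169) = -9.4092/-0.65991 = 14.258.
So 15 more iterations are needed.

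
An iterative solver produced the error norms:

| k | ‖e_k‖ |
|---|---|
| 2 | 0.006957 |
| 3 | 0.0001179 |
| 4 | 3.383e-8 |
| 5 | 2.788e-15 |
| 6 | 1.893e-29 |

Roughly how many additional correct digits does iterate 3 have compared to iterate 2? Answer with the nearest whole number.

2

Digits gained ≈ log₁₀(‖e_2‖/‖e_3‖) = log₁₀(0.006957/0.0001179) = log₁₀(59.0076) ≈ 1.771.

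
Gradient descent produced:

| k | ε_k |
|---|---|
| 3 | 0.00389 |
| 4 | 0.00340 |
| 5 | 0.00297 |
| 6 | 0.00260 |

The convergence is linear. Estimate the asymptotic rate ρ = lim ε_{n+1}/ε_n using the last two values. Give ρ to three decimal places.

ρ ≈ ε_6/ε_5 = 0.00260/0.00297 = 0.87542

0.875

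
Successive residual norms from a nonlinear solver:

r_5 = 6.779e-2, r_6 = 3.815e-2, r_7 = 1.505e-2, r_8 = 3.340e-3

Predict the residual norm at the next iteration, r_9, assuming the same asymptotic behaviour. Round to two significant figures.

2.9e-4

First estimate the order: p ≈ ln(r_8/r_7) / ln(r_7/r_6) = ln(3.340e-3/1.505e-2)/ln(1.505e-2/3.815e-2) = ln(0.221927)/ln(0.394495) ≈ 1.6185.
Then r_9 ≈ r_8·(r_8/r_7)^p = 3.340e-3·(0.221927)^1.6185 = 3.340e-3·0.0874664 ≈ 0.0002921.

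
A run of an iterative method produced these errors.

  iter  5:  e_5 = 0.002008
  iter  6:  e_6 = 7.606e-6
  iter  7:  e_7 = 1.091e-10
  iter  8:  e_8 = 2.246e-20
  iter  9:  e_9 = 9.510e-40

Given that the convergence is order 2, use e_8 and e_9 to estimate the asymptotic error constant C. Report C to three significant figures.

C ≈ e_9 / e_8^2
  = 9.510e-40 / (2.246e-20)^2
  = 9.510e-40 / 5.04452e-40 ≈ 1.8852

1.89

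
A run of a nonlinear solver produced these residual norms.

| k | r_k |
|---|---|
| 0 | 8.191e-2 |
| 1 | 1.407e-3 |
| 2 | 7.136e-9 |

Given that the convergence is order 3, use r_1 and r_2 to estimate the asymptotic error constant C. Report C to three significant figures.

2.56

C ≈ r_2 / r_1^3
  = 7.136e-9 / (1.407e-3)^3
  = 7.136e-9 / 2.78537e-09 ≈ 2.562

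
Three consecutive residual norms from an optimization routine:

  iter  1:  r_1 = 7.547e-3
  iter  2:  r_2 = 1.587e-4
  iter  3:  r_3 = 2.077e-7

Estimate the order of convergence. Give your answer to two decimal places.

1.72

p ≈ ln(r_3/r_2) / ln(r_2/r_1)
  = ln(2.077e-7/1.587e-4) / ln(1.587e-4/7.547e-3)
  = ln(0.00130876) / ln(0.0210282)
  = -6.63868 / -3.86189 ≈ 1.71902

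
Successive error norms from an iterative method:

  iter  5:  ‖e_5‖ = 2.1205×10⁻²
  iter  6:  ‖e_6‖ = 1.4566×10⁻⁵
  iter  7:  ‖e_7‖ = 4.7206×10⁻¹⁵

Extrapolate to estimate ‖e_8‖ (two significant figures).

First estimate the order: p ≈ ln(‖e_7‖/‖e_6‖) / ln(‖e_6‖/‖e_5‖) = ln(4.7206×10⁻¹⁵/1.4566×10⁻⁵)/ln(1.4566×10⁻⁵/2.1205×10⁻²) = ln(3.24083e-10)/ln(0.000686913) ≈ 3.0000.
Then ‖e_8‖ ≈ ‖e_7‖·(‖e_7‖/‖e_6‖)^p = 4.7206×10⁻¹⁵·(3.24083e-10)^3.0000 = 4.7206×10⁻¹⁵·3.40384e-29 ≈ 1.607e-43.

1.6e-43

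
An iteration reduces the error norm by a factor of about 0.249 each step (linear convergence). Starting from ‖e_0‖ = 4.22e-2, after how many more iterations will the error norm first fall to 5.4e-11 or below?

After k steps, ‖e_k‖ ≈ 4.22e-2·0.249^k.
Need 0.249^k ≤ 5.4e-11/4.22e-2 = 1.27962e-09.
k ≥ ln(1.27962e-09)/ln(0.249) = -20.4767/-1.39030 = 14.728.
Smallest integer k = 15.

15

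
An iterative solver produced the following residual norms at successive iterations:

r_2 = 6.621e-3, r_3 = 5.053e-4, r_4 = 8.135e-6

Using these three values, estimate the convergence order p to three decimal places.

p ≈ ln(r_4/r_3) / ln(r_3/r_2)
  = ln(8.135e-6/5.053e-4) / ln(5.053e-4/6.621e-3)
  = ln(0.0160993) / ln(0.0763178)
  = -4.128979 / -2.572849 ≈ 1.604828

1.605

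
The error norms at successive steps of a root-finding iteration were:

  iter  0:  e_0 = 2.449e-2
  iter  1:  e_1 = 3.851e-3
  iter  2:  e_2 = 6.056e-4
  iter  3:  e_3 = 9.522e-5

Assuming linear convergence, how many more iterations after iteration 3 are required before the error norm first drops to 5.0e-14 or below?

12

Rate ρ ≈ e_3/e_2 = 9.522e-5/6.056e-4 = 0.1572.
After j more steps, e_{3+j} ≈ 9.522e-5·ρ^j; need ρ^j ≤ 5.0e-14/9.522e-5 = 5.251e-10.
j ≥ ln(5.251e-10)/ln(0.1572) = -21.3674/-1.85024 = 11.548.
So 12 more iterations are needed.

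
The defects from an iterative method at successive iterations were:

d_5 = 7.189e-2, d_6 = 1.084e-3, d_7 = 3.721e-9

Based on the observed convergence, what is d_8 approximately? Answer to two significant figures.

1.5e-25

First estimate the order: p ≈ ln(d_7/d_6) / ln(d_6/d_5) = ln(3.721e-9/1.084e-3)/ln(1.084e-3/7.189e-2) = ln(3.43266e-06)/ln(0.0150786) ≈ 2.9997.
Then d_8 ≈ d_7·(d_7/d_6)^p = 3.721e-9·(3.43266e-06)^2.9997 = 3.721e-9·4.06005e-17 ≈ 1.511e-25.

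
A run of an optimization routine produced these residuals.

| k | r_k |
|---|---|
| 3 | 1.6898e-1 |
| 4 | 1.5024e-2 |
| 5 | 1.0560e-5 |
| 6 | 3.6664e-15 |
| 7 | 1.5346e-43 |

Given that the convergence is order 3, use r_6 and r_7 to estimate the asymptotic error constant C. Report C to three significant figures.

C ≈ r_7 / r_6^3
  = 1.5346e-43 / (3.6664e-15)^3
  = 1.5346e-43 / 4.92855e-44 ≈ 3.1137

3.11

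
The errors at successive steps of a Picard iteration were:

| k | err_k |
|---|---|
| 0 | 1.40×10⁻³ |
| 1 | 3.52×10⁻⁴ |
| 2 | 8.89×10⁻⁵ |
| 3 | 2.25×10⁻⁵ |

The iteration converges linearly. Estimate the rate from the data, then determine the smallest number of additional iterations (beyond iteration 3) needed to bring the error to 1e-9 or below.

8

Rate ρ ≈ err_3/err_2 = 2.25×10⁻⁵/8.89×10⁻⁵ = 0.2531.
After j more steps, err_{3+j} ≈ 2.25×10⁻⁵·ρ^j; need ρ^j ≤ 1e-9/2.25×10⁻⁵ = 4.44444e-05.
j ≥ ln(4.44444e-05)/ln(0.2531) = -10.0213/-1.37397 = 7.294.
So 8 more iterations are needed.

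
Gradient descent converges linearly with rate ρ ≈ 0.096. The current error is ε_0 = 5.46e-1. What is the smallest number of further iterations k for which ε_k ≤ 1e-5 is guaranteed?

5

After k steps, ε_k ≈ 5.46e-1·0.096^k.
Need 0.096^k ≤ 1e-5/5.46e-1 = 1.8315e-05.
k ≥ ln(1.8315e-05)/ln(0.096) = -10.9078/-2.34341 = 4.655.
Smallest integer k = 5.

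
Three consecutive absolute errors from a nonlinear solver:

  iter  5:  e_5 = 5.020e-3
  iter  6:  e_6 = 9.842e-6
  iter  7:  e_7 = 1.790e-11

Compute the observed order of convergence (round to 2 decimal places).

p ≈ ln(e_7/e_6) / ln(e_6/e_5)
  = ln(1.790e-11/9.842e-6) / ln(9.842e-6/5.020e-3)
  = ln(1.81874e-06) / ln(0.00196056)
  = -13.21737 / -6.23453 ≈ 2.12003

2.12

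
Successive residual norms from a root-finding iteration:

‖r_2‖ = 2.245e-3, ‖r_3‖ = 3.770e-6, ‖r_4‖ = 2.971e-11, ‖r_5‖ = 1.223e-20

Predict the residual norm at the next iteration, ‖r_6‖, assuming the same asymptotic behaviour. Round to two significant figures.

First estimate the order: p ≈ ln(‖r_5‖/‖r_4‖) / ln(‖r_4‖/‖r_3‖) = ln(1.223e-20/2.971e-11)/ln(2.971e-11/3.770e-6) = ln(4.11646e-10)/ln(7.88064e-06) ≈ 1.8390.
Then ‖r_6‖ ≈ ‖r_5‖·(‖r_5‖/‖r_4‖)^p = 1.223e-20·(4.11646e-10)^1.8390 = 1.223e-20·5.49679e-18 ≈ 6.723e-38.

6.7e-38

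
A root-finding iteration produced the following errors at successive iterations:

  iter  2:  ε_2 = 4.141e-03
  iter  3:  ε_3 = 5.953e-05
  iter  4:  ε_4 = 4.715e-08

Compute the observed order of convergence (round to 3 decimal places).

1.683

p ≈ ln(ε_4/ε_3) / ln(ε_3/ε_2)
  = ln(4.715e-08/5.953e-05) / ln(5.953e-05/4.141e-03)
  = ln(0.000792038) / ln(0.0143758)
  = -7.140901 / -4.242209 ≈ 1.683298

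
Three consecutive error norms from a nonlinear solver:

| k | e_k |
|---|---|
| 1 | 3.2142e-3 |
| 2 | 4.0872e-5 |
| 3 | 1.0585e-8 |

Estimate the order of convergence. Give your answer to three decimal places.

p ≈ ln(e_3/e_2) / ln(e_2/e_1)
  = ln(1.0585e-8/4.0872e-5) / ln(4.0872e-5/3.2142e-3)
  = ln(0.000258979) / ln(0.0127161)
  = -8.258764 / -4.364886 ≈ 1.892092

1.892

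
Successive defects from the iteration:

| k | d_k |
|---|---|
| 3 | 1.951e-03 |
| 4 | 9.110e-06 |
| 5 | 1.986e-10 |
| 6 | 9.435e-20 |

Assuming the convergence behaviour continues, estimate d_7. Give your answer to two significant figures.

2.1e-38

First estimate the order: p ≈ ln(d_6/d_5) / ln(d_5/d_4) = ln(9.435e-20/1.986e-10)/ln(1.986e-10/9.110e-06) = ln(4.75076e-10)/ln(2.18002e-05) ≈ 2.0000.
Then d_7 ≈ d_6·(d_6/d_5)^p = 9.435e-20·(4.75076e-10)^2.0000 = 9.435e-20·2.25697e-19 ≈ 2.129e-38.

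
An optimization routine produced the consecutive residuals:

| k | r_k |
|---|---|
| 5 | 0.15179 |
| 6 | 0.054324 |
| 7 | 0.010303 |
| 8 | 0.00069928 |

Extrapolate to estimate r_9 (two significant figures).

First estimate the order: p ≈ ln(r_8/r_7) / ln(r_7/r_6) = ln(0.00069928/0.010303)/ln(0.010303/0.054324) = ln(0.0678715)/ln(0.189658) ≈ 1.6181.
Then r_9 ≈ r_8·(r_8/r_7)^p = 0.00069928·(0.0678715)^1.6181 = 0.00069928·0.0128693 ≈ 8.999e-06.

9.0e-6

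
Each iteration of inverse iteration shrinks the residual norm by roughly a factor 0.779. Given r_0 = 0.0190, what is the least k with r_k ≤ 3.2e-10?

72

After k steps, r_k ≈ 0.0190·0.779^k.
Need 0.779^k ≤ 3.2e-10/0.0190 = 1.68421e-08.
k ≥ ln(1.68421e-08)/ln(0.779) = -17.8994/-0.24974 = 71.672.
Smallest integer k = 72.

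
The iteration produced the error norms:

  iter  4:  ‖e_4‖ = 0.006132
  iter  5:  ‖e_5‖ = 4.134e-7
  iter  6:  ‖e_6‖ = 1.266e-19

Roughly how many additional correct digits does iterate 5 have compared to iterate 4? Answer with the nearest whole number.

4

Digits gained ≈ log₁₀(‖e_4‖/‖e_5‖) = log₁₀(0.006132/4.134e-7) = log₁₀(14833.1) ≈ 4.171.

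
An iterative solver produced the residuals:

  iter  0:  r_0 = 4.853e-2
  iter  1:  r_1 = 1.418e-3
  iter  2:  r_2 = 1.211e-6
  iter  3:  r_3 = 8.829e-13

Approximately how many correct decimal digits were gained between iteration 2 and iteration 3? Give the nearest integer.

6

Digits gained ≈ log₁₀(r_2/r_3) = log₁₀(1.211e-6/8.829e-13) = log₁₀(1.37162e+06) ≈ 6.137.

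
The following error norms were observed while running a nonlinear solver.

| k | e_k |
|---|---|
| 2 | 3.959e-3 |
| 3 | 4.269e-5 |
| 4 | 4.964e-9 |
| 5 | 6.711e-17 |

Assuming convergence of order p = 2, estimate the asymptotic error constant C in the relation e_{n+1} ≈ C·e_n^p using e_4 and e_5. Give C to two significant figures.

C ≈ e_5 / e_4^2
  = 6.711e-17 / (4.964e-9)^2
  = 6.711e-17 / 2.46413e-17 ≈ 2.7235

2.7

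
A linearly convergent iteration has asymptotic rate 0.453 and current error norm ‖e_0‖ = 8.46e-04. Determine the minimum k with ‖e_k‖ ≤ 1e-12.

After k steps, ‖e_k‖ ≈ 8.46e-04·0.453^k.
Need 0.453^k ≤ 1e-12/8.46e-04 = 1.18203e-09.
k ≥ ln(1.18203e-09)/ln(0.453) = -20.5560/-0.79186 = 25.959.
Smallest integer k = 26.

26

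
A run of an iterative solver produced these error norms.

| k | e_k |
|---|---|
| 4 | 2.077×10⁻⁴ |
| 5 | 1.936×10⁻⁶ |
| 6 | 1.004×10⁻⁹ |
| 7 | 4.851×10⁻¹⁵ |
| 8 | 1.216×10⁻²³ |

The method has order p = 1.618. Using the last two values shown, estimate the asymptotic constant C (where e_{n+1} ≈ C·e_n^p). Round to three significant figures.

1.76

C ≈ e_8 / e_7^1.618
  = 1.216×10⁻²³ / (4.851×10⁻¹⁵)^1.618
  = 1.216×10⁻²³ / 6.91313e-24 ≈ 1.759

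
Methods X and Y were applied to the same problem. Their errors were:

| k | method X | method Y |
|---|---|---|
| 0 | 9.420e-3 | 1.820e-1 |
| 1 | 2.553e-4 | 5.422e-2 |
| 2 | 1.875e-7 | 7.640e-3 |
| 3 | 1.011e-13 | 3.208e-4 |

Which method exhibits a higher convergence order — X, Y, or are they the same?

X

Method X: p ≈ ln(1.011e-13/1.875e-7)/ln(1.875e-7/2.553e-4) ≈ 2.00.
Method Y: p ≈ ln(3.208e-4/7.640e-3)/ln(7.640e-3/5.422e-2) ≈ 1.62.
Method X has the higher order (≈2.0 vs ≈1.6).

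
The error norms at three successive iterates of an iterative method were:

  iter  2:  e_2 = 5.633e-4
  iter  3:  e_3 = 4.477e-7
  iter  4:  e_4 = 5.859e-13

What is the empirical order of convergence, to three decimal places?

1.898

p ≈ ln(e_4/e_3) / ln(e_3/e_2)
  = ln(5.859e-13/4.477e-7) / ln(4.477e-7/5.633e-4)
  = ln(1.30869e-06) / ln(0.000794781)
  = -13.546484 / -7.137444 ≈ 1.897946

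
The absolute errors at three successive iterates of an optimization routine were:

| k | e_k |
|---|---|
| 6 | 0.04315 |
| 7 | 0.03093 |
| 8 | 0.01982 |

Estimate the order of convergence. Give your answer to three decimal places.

1.337

p ≈ ln(e_8/e_7) / ln(e_7/e_6)
  = ln(0.01982/0.03093) / ln(0.03093/0.04315)
  = ln(0.640802) / ln(0.716802)
  = -0.445035 / -0.332956 ≈ 1.336618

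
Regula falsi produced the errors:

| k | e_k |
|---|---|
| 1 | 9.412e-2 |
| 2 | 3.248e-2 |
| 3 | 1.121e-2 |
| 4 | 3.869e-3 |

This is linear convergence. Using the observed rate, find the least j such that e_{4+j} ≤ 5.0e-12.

20

Rate ρ ≈ e_4/e_3 = 3.869e-3/1.121e-2 = 0.3451.
After j more steps, e_{4+j} ≈ 3.869e-3·ρ^j; need ρ^j ≤ 5.0e-12/3.869e-3 = 1.29232e-09.
j ≥ ln(1.29232e-09)/ln(0.3451) = -20.4668/-1.06392 = 19.237.
So 20 more iterations are needed.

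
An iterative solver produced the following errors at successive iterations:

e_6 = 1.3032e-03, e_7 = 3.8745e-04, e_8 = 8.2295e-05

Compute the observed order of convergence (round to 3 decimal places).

p ≈ ln(e_8/e_7) / ln(e_7/e_6)
  = ln(8.2295e-05/3.8745e-04) / ln(3.8745e-04/1.3032e-03)
  = ln(0.212402) / ln(0.297307)
  = -1.549275 / -1.212990 ≈ 1.277236

1.277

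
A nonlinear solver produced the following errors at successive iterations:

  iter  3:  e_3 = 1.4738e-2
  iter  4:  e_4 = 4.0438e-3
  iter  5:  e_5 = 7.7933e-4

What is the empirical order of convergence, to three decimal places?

p ≈ ln(e_5/e_4) / ln(e_4/e_3)
  = ln(7.7933e-4/4.0438e-3) / ln(4.0438e-3/1.4738e-2)
  = ln(0.192722) / ln(0.274379)
  = -1.646507 / -1.293245 ≈ 1.273159

1.273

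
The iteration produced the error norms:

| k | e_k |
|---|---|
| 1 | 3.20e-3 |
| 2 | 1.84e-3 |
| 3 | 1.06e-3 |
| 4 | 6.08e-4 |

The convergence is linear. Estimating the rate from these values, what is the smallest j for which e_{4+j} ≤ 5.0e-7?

13

Rate ρ ≈ e_4/e_3 = 6.08e-4/1.06e-3 = 0.5736.
After j more steps, e_{4+j} ≈ 6.08e-4·ρ^j; need ρ^j ≤ 5.0e-7/6.08e-4 = 0.000822368.
j ≥ ln(0.000822368)/ln(0.5736) = -7.1033/-0.55582 = 12.780.
So 13 more iterations are needed.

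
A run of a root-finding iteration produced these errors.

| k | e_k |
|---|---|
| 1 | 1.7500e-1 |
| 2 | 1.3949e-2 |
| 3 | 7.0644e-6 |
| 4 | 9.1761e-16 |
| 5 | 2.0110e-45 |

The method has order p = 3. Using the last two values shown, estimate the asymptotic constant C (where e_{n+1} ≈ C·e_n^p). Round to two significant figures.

2.6

C ≈ e_5 / e_4^3
  = 2.0110e-45 / (9.1761e-16)^3
  = 2.0110e-45 / 7.72635e-46 ≈ 2.6028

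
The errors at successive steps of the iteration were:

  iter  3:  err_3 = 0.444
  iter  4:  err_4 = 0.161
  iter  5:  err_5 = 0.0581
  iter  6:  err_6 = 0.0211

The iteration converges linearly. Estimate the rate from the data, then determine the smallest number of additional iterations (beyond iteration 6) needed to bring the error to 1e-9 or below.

Rate ρ ≈ err_6/err_5 = 0.0211/0.0581 = 0.3632.
After j more steps, err_{6+j} ≈ 0.0211·ρ^j; need ρ^j ≤ 1e-9/0.0211 = 4.73934e-08.
j ≥ ln(4.73934e-08)/ln(0.3632) = -16.8648/-1.01280 = 16.652.
So 17 more iterations are needed.

17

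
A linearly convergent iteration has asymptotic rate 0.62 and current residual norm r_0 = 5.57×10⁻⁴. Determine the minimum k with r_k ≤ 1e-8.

After k steps, r_k ≈ 5.57×10⁻⁴·0.62^k.
Need 0.62^k ≤ 1e-8/5.57×10⁻⁴ = 1.79533e-05.
k ≥ ln(1.79533e-05)/ln(0.62) = -10.9277/-0.47804 = 22.859.
Smallest integer k = 23.

23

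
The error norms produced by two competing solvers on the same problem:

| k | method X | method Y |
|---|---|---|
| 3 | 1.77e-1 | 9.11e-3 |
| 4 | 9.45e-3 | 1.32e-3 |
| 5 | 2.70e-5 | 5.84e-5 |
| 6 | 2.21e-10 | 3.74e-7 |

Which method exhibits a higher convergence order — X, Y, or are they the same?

X

Method X: p ≈ ln(2.21e-10/2.70e-5)/ln(2.70e-5/9.45e-3) ≈ 2.00.
Method Y: p ≈ ln(3.74e-7/5.84e-5)/ln(5.84e-5/1.32e-3) ≈ 1.62.
Method X has the higher order (≈2.0 vs ≈1.6).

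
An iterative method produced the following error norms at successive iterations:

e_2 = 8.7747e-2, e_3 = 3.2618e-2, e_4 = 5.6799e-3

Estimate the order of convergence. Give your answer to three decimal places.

p ≈ ln(e_4/e_3) / ln(e_3/e_2)
  = ln(5.6799e-3/3.2618e-2) / ln(3.2618e-2/8.7747e-2)
  = ln(0.174134) / ln(0.371728)
  = -1.747930 / -0.989593 ≈ 1.766312

1.766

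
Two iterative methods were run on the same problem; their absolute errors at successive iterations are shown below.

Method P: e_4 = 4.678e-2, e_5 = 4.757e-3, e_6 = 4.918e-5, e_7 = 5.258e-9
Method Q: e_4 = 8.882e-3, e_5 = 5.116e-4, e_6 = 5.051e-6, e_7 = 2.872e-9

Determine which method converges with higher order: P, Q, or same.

P

Method P: p ≈ ln(5.258e-9/4.918e-5)/ln(4.918e-5/4.757e-3) ≈ 2.00.
Method Q: p ≈ ln(2.872e-9/5.051e-6)/ln(5.051e-6/5.116e-4) ≈ 1.62.
Method P has the higher order (≈2.0 vs ≈1.6).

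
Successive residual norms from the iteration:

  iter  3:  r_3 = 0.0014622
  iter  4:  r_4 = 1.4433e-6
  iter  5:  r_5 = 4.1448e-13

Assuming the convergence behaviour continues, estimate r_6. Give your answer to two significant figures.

2.4e-27

First estimate the order: p ≈ ln(r_5/r_4) / ln(r_4/r_3) = ln(4.1448e-13/1.4433e-6)/ln(1.4433e-6/0.0014622) = ln(2.87175e-07)/ln(0.000987074) ≈ 2.1765.
Then r_6 ≈ r_5·(r_5/r_4)^p = 4.1448e-13·(2.87175e-07)^2.1765 = 4.1448e-13·5.77639e-15 ≈ 2.394e-27.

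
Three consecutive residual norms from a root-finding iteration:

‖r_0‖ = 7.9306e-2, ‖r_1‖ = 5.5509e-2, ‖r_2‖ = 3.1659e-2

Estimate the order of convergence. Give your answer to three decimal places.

1.574

p ≈ ln(‖r_2‖/‖r_1‖) / ln(‖r_1‖/‖r_0‖)
  = ln(3.1659e-2/5.5509e-2) / ln(5.5509e-2/7.9306e-2)
  = ln(0.57034) / ln(0.699934)
  = -0.561523 / -0.356769 ≈ 1.573912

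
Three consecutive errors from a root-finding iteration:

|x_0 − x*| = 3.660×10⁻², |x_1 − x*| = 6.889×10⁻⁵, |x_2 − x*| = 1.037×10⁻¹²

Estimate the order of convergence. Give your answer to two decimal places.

p ≈ ln(|x_2 − x*|/|x_1 − x*|) / ln(|x_1 − x*|/|x_0 − x*|)
  = ln(1.037×10⁻¹²/6.889×10⁻⁵) / ln(6.889×10⁻⁵/3.660×10⁻²)
  = ln(1.5053e-08) / ln(0.00188224)
  = -18.01169 / -6.27529 ≈ 2.87026

2.87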